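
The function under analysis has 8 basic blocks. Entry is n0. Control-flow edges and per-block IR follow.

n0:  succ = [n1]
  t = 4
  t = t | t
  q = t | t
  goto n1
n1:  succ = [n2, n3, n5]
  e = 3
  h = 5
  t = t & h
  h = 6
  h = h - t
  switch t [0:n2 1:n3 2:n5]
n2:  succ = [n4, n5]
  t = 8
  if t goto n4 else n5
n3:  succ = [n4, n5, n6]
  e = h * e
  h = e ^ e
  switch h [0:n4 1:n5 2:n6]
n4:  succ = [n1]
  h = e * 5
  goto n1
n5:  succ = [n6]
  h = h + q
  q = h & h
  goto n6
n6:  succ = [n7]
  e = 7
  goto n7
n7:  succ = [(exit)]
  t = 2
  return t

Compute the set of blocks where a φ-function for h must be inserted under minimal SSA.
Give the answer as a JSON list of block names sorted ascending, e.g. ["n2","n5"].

Answer: ["n1", "n4", "n5", "n6"]

Analysis:
idom tree: n1←n0 n2←n1 n3←n1 n4←n1 n5←n1 n6←n1 n7←n6
Dom at joins:
  n1: preds {n0,n4}: {n0} ∩ {n0,n1,n4} = {n0}; idom=n0
  n4: preds {n2,n3}: {n0,n1,n2} ∩ {n0,n1,n3} = {n0,n1}; idom=n1
  n5: preds {n1,n2,n3}: {n0,n1} ∩ {n0,n1,n2} ∩ {n0,n1,n3} = {n0,n1}; idom=n1
  n6: preds {n3,n5}: {n0,n1,n3} ∩ {n0,n1,n5} = {n0,n1}; idom=n1

Frontier:
  n1←n0: walk · to n0
  n1←n4: walk n4→n1 to n0
  n4←n2: walk n2 to n1
  n4←n3: walk n3 to n1
  n5←n1: walk · to n1
  n5←n2: walk n2 to n1
  n5←n3: walk n3 to n1
  n6←n3: walk n3 to n1
  n6←n5: walk n5 to n1
  n0 → ∅
  n1 → {n1}
  n2 → {n4,n5}
  n3 → {n4,n5,n6}
  n4 → {n1}
  n5 → {n6}
  n6 → ∅
  n7 → ∅

φ for h: defs {n1,n3,n4,n5}
  DF⁺ = {n1,n4,n5,n6}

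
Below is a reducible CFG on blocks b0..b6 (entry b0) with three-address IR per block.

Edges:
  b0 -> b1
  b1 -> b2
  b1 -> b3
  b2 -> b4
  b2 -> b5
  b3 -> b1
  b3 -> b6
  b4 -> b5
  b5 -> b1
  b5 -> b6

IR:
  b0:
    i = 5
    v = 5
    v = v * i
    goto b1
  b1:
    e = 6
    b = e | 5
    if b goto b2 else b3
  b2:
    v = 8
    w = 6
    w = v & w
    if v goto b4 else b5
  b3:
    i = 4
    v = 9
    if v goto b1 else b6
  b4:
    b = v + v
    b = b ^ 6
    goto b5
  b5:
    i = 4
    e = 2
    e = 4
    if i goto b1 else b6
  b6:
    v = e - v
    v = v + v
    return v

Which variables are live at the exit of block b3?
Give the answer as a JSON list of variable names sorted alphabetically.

Answer: ["e", "v"]

Working:
Per-block:
  b0: {i,v} / ∅
  b1: {b,e} / ∅
  b2: {v,w} / ∅
  b3: {i,v} / ∅
  b4: {b} / {v}
  b5: {e,i} / ∅
  b6: {v} / {e,v}

Live sets:
  live b0: ∅→∅
  live b1: ∅→{e}
  live b2: ∅→{v}
  live b3: {e}→{e,v}
  live b4: {v}→{v}
  live b5: {v}→{e,v}
  live b6: {e,v}→∅

live-out(b3) = ["e", "v"]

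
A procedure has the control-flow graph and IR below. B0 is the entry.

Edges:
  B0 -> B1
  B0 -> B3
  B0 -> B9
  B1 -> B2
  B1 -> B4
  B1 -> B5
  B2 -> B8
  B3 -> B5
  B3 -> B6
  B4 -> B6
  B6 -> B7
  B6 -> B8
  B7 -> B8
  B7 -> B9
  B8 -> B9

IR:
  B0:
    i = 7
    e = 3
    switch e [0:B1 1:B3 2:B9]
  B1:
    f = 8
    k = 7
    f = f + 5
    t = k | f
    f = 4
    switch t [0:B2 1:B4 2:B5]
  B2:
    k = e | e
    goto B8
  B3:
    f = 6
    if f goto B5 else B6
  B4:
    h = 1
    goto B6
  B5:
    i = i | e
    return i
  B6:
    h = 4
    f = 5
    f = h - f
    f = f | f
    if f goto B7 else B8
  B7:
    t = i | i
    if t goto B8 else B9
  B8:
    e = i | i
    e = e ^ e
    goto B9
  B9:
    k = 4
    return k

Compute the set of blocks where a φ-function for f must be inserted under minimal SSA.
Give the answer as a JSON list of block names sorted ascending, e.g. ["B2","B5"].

Answer: ["B5", "B6", "B8", "B9"]

Working:
idom tree: B1←B0 B2←B1 B3←B0 B4←B1 B5←B0 B6←B0 B7←B6 B8←B0 B9←B0
Dom∩ at merges:
  B5: preds {B1,B3}: {B0,B1} ∩ {B0,B3} = {B0}; idom=B0
  B6: preds {B3,B4}: {B0,B3} ∩ {B0,B1,B4} = {B0}; idom=B0
  B8: preds {B2,B6,B7}: {B0,B1,B2} ∩ {B0,B6} ∩ {B0,B6,B7} = {B0}; idom=B0
  B9: preds {B0,B7,B8}: {B0} ∩ {B0,B6,B7} ∩ {B0,B8} = {B0}; idom=B0

DF walk-up:
  B5←B1: walk B1 to B0
  B5←B3: walk B3 to B0
  B6←B3: walk B3 to B0
  B6←B4: walk B4→B1 to B0
  B8←B2: walk B2→B1 to B0
  B8←B6: walk B6 to B0
  B8←B7: walk B7→B6 to B0
  B9←B0: walk · to B0
  B9←B7: walk B7→B6 to B0
  B9←B8: walk B8 to B0
  B0 → ∅
  B1 → {B5,B6,B8}
  B2 → {B8}
  B3 → {B5,B6}
  B4 → {B6}
  B5 → ∅
  B6 → {B8,B9}
  B7 → {B8,B9}
  B8 → {B9}
  B9 → ∅

φ for f: defs {B1,B3,B6}
  DF⁺ = {B5,B6,B8,B9}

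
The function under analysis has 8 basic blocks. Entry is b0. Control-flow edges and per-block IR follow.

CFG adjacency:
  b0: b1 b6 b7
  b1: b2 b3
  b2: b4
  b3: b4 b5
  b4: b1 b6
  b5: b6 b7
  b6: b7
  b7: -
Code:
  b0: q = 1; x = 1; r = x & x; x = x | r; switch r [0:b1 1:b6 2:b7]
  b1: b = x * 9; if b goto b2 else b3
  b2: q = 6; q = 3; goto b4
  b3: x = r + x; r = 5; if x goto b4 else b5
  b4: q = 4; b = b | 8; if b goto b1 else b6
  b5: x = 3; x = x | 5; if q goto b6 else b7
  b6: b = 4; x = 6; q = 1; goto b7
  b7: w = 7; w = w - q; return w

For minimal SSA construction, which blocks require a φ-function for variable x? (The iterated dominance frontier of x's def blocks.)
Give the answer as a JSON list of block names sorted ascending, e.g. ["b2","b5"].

idom tree: b1←b0 b2←b1 b3←b1 b4←b1 b5←b3 b6←b0 b7←b0
Join-block Dom:
  b1: preds {b0,b4}: {b0} ∩ {b0,b1,b4} = {b0}; idom=b0
  b4: preds {b2,b3}: {b0,b1,b2} ∩ {b0,b1,b3} = {b0,b1}; idom=b1
  b6: preds {b0,b4,b5}: {b0} ∩ {b0,b1,b4} ∩ {b0,b1,b3,b5} = {b0}; idom=b0
  b7: preds {b0,b5,b6}: {b0} ∩ {b0,b1,b3,b5} ∩ {b0,b6} = {b0}; idom=b0

Frontier:
  b1←b0: walk · to b0
  b1←b4: walk b4→b1 to b0
  b4←b2: walk b2 to b1
  b4←b3: walk b3 to b1
  b6←b0: walk · to b0
  b6←b4: walk b4→b1 to b0
  b6←b5: walk b5→b3→b1 to b0
  b7←b0: walk · to b0
  b7←b5: walk b5→b3→b1 to b0
  b7←b6: walk b6 to b0
  b0: DF=∅
  b1: DF={b1,b6,b7}
  b2: DF={b4}
  b3: DF={b4,b6,b7}
  b4: DF={b1,b6}
  b5: DF={b6,b7}
  b6: DF={b7}
  b7: DF=∅

φ for x: defs {b0,b3,b5,b6}
  DF⁺ = {b1,b4,b6,b7}

Answer: ["b1", "b4", "b6", "b7"]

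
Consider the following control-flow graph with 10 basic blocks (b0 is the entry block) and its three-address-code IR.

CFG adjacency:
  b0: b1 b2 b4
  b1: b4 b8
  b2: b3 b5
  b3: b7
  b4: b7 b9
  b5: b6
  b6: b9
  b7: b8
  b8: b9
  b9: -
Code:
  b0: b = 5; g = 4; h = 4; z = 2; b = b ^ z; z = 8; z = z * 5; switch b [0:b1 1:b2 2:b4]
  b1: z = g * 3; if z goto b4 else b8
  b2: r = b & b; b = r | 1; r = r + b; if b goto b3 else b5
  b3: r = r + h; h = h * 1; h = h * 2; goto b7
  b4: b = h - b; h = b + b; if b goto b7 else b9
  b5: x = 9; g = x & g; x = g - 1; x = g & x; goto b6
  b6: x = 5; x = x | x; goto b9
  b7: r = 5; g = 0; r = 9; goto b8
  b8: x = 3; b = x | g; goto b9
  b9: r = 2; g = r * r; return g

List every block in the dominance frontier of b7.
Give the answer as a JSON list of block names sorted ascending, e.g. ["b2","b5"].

Answer: ["b8"]

Working:
idom tree: b1←b0 b2←b0 b3←b2 b4←b0 b5←b2 b6←b5 b7←b0 b8←b0 b9←b0
Join-block Dom:
  b4: preds {b0,b1}: {b0} ∩ {b0,b1} = {b0}; idom=b0
  b7: preds {b3,b4}: {b0,b2,b3} ∩ {b0,b4} = {b0}; idom=b0
  b8: preds {b1,b7}: {b0,b1} ∩ {b0,b7} = {b0}; idom=b0
  b9: preds {b4,b6,b8}: {b0,b4} ∩ {b0,b2,b5,b6} ∩ {b0,b8} = {b0}; idom=b0

DF derivation:
  b4←b0: walk · to b0
  b4←b1: walk b1 to b0
  b7←b3: walk b3→b2 to b0
  b7←b4: walk b4 to b0
  b8←b1: walk b1 to b0
  b8←b7: walk b7 to b0
  b9←b4: walk b4 to b0
  b9←b6: walk b6→b5→b2 to b0
  b9←b8: walk b8 to b0
  b0: DF=∅
  b1: DF={b4,b8}
  b2: DF={b7,b9}
  b3: DF={b7}
  b4: DF={b7,b9}
  b5: DF={b9}
  b6: DF={b9}
  b7: DF={b8}
  b8: DF={b9}
  b9: DF=∅

DF(b7) = ["b8"]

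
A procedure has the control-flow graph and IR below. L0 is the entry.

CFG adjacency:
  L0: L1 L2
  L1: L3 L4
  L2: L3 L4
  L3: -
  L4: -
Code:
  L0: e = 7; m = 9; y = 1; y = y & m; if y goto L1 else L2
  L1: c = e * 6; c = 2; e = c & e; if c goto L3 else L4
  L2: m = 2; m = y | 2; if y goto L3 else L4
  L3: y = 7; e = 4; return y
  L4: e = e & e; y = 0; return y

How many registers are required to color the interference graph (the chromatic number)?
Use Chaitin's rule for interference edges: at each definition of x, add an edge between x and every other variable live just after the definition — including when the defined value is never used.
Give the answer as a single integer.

Answer: 3

Working:
Block summaries:
  L0: def={e,m,y} ue=∅
  L1: def={c,e} ue={e}
  L2: def={m} ue={y}
  L3: def={e,y} ue=∅
  L4: def={e,y} ue={e}

Backward fixpoint:
  L0 li=∅ lo={e,y}
  L1 li={e} lo={e}
  L2 li={e,y} lo={e}
  L3 li=∅ lo=∅
  L4 li={e} lo=∅

Interference:
  c: {e}
  e: {c,m,y}
  m: {e,y}
  y: {e,m}

Colouring:
  lower bound: {e,m,y} mutually conflict ⇒ χ ≥ 3
  3-colouring: r0={e}  r1={c,m}  r2={y}
  χ = 3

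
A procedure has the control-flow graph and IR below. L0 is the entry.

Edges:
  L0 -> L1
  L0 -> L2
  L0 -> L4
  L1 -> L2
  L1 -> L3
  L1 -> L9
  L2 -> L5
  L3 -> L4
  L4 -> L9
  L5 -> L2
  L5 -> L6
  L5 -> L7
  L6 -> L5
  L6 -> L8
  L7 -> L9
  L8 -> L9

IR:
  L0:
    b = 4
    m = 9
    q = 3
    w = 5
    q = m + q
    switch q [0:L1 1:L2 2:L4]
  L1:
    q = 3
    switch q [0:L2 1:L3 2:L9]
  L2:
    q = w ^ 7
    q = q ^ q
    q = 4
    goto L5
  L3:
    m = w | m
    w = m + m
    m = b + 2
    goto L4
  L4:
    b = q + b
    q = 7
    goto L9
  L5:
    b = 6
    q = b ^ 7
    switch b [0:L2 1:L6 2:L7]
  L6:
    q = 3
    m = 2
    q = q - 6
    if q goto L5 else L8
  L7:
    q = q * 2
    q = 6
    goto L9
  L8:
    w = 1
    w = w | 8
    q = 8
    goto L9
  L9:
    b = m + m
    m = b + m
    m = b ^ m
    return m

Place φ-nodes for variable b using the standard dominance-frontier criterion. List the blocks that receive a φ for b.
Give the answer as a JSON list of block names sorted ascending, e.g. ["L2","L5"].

idom tree: L1←L0 L2←L0 L3←L1 L4←L0 L5←L2 L6←L5 L7←L5 L8←L6 L9←L0
Dom∩ at merges:
  L2: preds {L0,L1,L5}: {L0} ∩ {L0,L1} ∩ {L0,L2,L5} = {L0}; idom=L0
  L4: preds {L0,L3}: {L0} ∩ {L0,L1,L3} = {L0}; idom=L0
  L5: preds {L2,L6}: {L0,L2} ∩ {L0,L2,L5,L6} = {L0,L2}; idom=L2
  L9: preds {L1,L4,L7,L8}: {L0,L1} ∩ {L0,L4} ∩ {L0,L2,L5,L7} ∩ {L0,L2,L5,L6,L8} = {L0}; idom=L0

DF derivation:
  L2←L0: walk · to L0
  L2←L1: walk L1 to L0
  L2←L5: walk L5→L2 to L0
  L4←L0: walk · to L0
  L4←L3: walk L3→L1 to L0
  L5←L2: walk · to L2
  L5←L6: walk L6→L5 to L2
  L9←L1: walk L1 to L0
  L9←L4: walk L4 to L0
  L9←L7: walk L7→L5→L2 to L0
  L9←L8: walk L8→L6→L5→L2 to L0
  DF(L0)=∅
  DF(L1)={L2,L4,L9}
  DF(L2)={L2,L9}
  DF(L3)={L4}
  DF(L4)={L9}
  DF(L5)={L2,L5,L9}
  DF(L6)={L5,L9}
  DF(L7)={L9}
  DF(L8)={L9}
  DF(L9)=∅

φ for b: defs {L0,L4,L5,L9}
  DF⁺ = {L2,L5,L9}

Answer: ["L2", "L5", "L9"]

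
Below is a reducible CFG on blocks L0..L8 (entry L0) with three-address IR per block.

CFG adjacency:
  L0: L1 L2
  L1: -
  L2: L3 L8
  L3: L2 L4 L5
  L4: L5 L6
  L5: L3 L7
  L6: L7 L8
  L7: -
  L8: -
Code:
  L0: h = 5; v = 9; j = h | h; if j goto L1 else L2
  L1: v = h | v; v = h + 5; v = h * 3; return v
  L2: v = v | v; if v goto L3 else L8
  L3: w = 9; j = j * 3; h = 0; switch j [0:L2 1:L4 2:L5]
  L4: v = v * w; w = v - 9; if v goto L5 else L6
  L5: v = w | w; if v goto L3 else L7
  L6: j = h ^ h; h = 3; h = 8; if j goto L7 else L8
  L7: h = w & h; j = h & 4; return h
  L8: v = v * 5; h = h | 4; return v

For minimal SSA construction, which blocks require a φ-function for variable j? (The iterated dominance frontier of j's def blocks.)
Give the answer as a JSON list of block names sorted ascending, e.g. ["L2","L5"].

idom tree: L1←L0 L2←L0 L3←L2 L4←L3 L5←L3 L6←L4 L7←L3 L8←L2
Dom∩ at merges:
  L2: preds {L0,L3}: {L0} ∩ {L0,L2,L3} = {L0}; idom=L0
  L3: preds {L2,L5}: {L0,L2} ∩ {L0,L2,L3,L5} = {L0,L2}; idom=L2
  L5: preds {L3,L4}: {L0,L2,L3} ∩ {L0,L2,L3,L4} = {L0,L2,L3}; idom=L3
  L7: preds {L5,L6}: {L0,L2,L3,L5} ∩ {L0,L2,L3,L4,L6} = {L0,L2,L3}; idom=L3
  L8: preds {L2,L6}: {L0,L2} ∩ {L0,L2,L3,L4,L6} = {L0,L2}; idom=L2

Frontier:
  join L2 pred L0: · stop@L0
  join L2 pred L3: L3→L2 stop@L0
  join L3 pred L2: · stop@L2
  join L3 pred L5: L5→L3 stop@L2
  join L5 pred L3: · stop@L3
  join L5 pred L4: L4 stop@L3
  join L7 pred L5: L5 stop@L3
  join L7 pred L6: L6→L4 stop@L3
  join L8 pred L2: · stop@L2
  join L8 pred L6: L6→L4→L3 stop@L2
  L0 → ∅
  L1 → ∅
  L2 → {L2}
  L3 → {L2,L3,L8}
  L4 → {L5,L7,L8}
  L5 → {L3,L7}
  L6 → {L7,L8}
  L7 → ∅
  L8 → ∅

φ for j: defs {L0,L3,L6,L7}
  DF⁺ = {L2,L3,L7,L8}

Answer: ["L2", "L3", "L7", "L8"]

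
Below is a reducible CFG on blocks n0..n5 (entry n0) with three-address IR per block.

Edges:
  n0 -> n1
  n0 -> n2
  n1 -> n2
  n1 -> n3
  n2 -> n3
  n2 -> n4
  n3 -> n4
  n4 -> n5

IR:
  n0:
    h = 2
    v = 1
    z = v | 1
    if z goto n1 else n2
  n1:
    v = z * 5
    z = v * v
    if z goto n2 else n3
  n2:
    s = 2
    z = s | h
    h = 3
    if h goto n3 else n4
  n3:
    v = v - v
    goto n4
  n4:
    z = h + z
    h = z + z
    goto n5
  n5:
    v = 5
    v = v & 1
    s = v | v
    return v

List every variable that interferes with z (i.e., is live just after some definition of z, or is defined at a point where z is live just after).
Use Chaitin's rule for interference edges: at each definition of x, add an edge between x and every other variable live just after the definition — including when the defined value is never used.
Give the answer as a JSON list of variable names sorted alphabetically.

Block summaries:
  n0 def {h,v,z} use ∅
  n1 def {v,z} use {z}
  n2 def {h,s,z} use {h}
  n3 def {v} use {v}
  n4 def {h,z} use {h,z}
  n5 def {s,v} use ∅

Backward fixpoint:
  n0: in=∅ out={h,v,z}
  n1: in={h,z} out={h,v,z}
  n2: in={h,v} out={h,v,z}
  n3: in={h,v,z} out={h,z}
  n4: in={h,z} out=∅
  n5: in=∅ out=∅

Interfere edges:
  h↔{s,v,z}
  s↔{h,v}
  v↔{h,s,z}
  z↔{h,v}

N(z) = ["h", "v"]

Answer: ["h", "v"]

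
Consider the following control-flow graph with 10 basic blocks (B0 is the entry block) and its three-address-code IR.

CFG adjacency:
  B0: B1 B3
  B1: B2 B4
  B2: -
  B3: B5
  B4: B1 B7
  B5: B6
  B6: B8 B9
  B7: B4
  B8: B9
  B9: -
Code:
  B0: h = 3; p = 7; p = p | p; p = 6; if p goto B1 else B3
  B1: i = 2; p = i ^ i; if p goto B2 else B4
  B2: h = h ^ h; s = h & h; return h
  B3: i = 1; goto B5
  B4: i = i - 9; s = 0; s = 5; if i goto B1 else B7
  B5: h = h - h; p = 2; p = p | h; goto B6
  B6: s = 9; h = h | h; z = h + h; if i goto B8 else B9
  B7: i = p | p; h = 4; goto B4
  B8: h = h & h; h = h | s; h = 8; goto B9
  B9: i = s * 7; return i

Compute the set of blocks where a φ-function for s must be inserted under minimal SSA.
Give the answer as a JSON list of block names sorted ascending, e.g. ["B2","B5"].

idom tree: B1←B0 B2←B1 B3←B0 B4←B1 B5←B3 B6←B5 B7←B4 B8←B6 B9←B6
Dom at joins:
  B1: preds {B0,B4}: {B0} ∩ {B0,B1,B4} = {B0}; idom=B0
  B4: preds {B1,B7}: {B0,B1} ∩ {B0,B1,B4,B7} = {B0,B1}; idom=B1
  B9: preds {B6,B8}: {B0,B3,B5,B6} ∩ {B0,B3,B5,B6,B8} = {B0,B3,B5,B6}; idom=B6

DF derivation:
  B1←B0: walk · to B0
  B1←B4: walk B4→B1 to B0
  B4←B1: walk · to B1
  B4←B7: walk B7→B4 to B1
  B9←B6: walk · to B6
  B9←B8: walk B8 to B6
  DF(B0)=∅
  DF(B1)={B1}
  DF(B2)=∅
  DF(B3)=∅
  DF(B4)={B1,B4}
  DF(B5)=∅
  DF(B6)=∅
  DF(B7)={B4}
  DF(B8)={B9}
  DF(B9)=∅

φ for s: defs {B2,B4,B6}
  DF⁺ = {B1,B4}

Answer: ["B1", "B4"]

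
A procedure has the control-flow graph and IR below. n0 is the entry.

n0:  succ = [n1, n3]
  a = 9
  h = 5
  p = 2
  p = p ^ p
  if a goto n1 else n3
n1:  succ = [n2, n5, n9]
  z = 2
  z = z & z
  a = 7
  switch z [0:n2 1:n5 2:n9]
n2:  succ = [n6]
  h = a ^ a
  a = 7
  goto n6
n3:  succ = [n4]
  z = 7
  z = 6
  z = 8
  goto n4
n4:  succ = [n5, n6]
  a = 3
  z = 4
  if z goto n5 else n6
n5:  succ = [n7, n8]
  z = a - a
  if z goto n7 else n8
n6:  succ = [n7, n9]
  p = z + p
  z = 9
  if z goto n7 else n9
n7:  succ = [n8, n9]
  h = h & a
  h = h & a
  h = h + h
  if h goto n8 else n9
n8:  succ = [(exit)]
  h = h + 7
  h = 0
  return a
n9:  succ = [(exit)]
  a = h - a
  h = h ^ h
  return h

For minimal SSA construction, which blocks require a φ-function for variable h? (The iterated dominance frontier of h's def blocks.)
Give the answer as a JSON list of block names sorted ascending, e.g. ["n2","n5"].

idom tree: n1←n0 n2←n1 n3←n0 n4←n3 n5←n0 n6←n0 n7←n0 n8←n0 n9←n0
Dom at joins:
  n5: preds {n1,n4}: {n0,n1} ∩ {n0,n3,n4} = {n0}; idom=n0
  n6: preds {n2,n4}: {n0,n1,n2} ∩ {n0,n3,n4} = {n0}; idom=n0
  n7: preds {n5,n6}: {n0,n5} ∩ {n0,n6} = {n0}; idom=n0
  n8: preds {n5,n7}: {n0,n5} ∩ {n0,n7} = {n0}; idom=n0
  n9: preds {n1,n6,n7}: {n0,n1} ∩ {n0,n6} ∩ {n0,n7} = {n0}; idom=n0

DF derivation:
  n5←n1: walk n1 to n0
  n5←n4: walk n4→n3 to n0
  n6←n2: walk n2→n1 to n0
  n6←n4: walk n4→n3 to n0
  n7←n5: walk n5 to n0
  n7←n6: walk n6 to n0
  n8←n5: walk n5 to n0
  n8←n7: walk n7 to n0
  n9←n1: walk n1 to n0
  n9←n6: walk n6 to n0
  n9←n7: walk n7 to n0
  n0 → ∅
  n1 → {n5,n6,n9}
  n2 → {n6}
  n3 → {n5,n6}
  n4 → {n5,n6}
  n5 → {n7,n8}
  n6 → {n7,n9}
  n7 → {n8,n9}
  n8 → ∅
  n9 → ∅

φ for h: defs {n0,n2,n7,n8,n9}
  DF⁺ = {n6,n7,n8,n9}

Answer: ["n6", "n7", "n8", "n9"]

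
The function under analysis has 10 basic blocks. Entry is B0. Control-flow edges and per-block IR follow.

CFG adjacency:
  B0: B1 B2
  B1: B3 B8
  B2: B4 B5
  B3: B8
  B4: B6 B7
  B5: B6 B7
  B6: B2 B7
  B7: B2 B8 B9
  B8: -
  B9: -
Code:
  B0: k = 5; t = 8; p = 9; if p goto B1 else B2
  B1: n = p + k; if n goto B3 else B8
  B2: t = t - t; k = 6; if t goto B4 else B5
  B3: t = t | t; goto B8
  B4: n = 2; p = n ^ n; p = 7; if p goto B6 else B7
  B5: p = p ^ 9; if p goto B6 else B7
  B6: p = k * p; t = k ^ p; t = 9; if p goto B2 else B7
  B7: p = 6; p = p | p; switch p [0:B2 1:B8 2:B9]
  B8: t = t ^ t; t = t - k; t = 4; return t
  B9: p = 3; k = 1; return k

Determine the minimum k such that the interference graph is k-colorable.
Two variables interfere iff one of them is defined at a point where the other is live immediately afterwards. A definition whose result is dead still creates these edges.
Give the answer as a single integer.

Answer: 3

Working:
Block summaries:
  B0 def {k,p,t} use ∅
  B1 def {n} use {k,p}
  B2 def {k,t} use {t}
  B3 def {t} use {t}
  B4 def {n,p} use ∅
  B5 def {p} use {p}
  B6 def {p,t} use {k,p}
  B7 def {p} use ∅
  B8 def {t} use {k,t}
  B9 def {k,p} use ∅

Liveness:
  B0 li=∅ lo={k,p,t}
  B1 li={k,p,t} lo={k,t}
  B2 li={p,t} lo={k,p,t}
  B3 li={k,t} lo={k,t}
  B4 li={k,t} lo={k,p,t}
  B5 li={k,p,t} lo={k,p,t}
  B6 li={k,p} lo={k,p,t}
  B7 li={k,t} lo={k,p,t}
  B8 li={k,t} lo=∅
  B9 li=∅ lo=∅

Conflict graph:
  k↔{n,p,t}
  n↔{k,t}
  p↔{k,t}
  t↔{k,n,p}

Chromatic number:
  lower bound: {k,n,t} mutually conflict ⇒ χ ≥ 3
  3-colouring: r0={k}  r1={t}  r2={n,p}
  χ = 3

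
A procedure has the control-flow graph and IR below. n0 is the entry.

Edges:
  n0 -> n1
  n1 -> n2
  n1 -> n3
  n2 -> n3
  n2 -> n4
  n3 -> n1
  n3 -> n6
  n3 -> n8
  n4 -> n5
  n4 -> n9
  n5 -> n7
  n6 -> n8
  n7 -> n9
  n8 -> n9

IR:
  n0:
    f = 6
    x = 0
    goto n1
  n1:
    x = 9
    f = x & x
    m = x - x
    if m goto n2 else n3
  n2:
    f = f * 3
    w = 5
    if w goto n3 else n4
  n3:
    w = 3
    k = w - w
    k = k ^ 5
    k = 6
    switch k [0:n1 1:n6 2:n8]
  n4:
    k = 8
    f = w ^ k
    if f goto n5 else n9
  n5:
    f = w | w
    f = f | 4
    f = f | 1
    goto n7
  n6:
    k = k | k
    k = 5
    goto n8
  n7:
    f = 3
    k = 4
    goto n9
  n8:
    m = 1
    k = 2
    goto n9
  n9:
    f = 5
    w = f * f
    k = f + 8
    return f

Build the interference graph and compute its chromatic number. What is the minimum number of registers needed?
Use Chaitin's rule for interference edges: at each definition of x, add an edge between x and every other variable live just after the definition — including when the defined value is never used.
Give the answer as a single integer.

Per-block:
  n0: def={f,x} ue=∅
  n1: def={f,m,x} ue=∅
  n2: def={f,w} ue={f}
  n3: def={k,w} ue=∅
  n4: def={f,k} ue={w}
  n5: def={f} ue={w}
  n6: def={k} ue={k}
  n7: def={f,k} ue=∅
  n8: def={k,m} ue=∅
  n9: def={f,k,w} ue=∅

Backward fixpoint:
  live n0: ∅→∅
  live n1: ∅→{f}
  live n2: {f}→{w}
  live n3: ∅→{k}
  live n4: {w}→{w}
  live n5: {w}→∅
  live n6: {k}→∅
  live n7: ∅→∅
  live n8: ∅→∅
  live n9: ∅→∅

Conflict graph:
  f↔{k,m,w,x}
  k↔{f,w}
  m↔{f}
  w↔{f,k}
  x↔{f}

Registers:
  {f,k,w} pairwise interfere (3-clique) ⇒ χ ≥ 3
  3-colouring: c0={f}  c1={k,m,x}  c2={w}
  χ = 3

Answer: 3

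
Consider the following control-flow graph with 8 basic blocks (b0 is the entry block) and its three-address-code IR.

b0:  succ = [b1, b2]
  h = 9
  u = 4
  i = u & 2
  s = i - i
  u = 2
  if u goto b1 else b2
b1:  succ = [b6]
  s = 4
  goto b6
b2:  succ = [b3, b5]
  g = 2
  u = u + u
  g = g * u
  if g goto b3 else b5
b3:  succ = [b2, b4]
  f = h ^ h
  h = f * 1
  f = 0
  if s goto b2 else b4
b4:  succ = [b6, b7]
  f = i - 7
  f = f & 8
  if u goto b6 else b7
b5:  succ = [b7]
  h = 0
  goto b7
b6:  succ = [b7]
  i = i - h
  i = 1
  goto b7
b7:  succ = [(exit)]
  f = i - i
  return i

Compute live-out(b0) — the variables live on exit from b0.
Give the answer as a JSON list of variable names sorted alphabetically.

Per-block:
  b0: {h,i,s,u} / ∅
  b1: {s} / ∅
  b2: {g,u} / {u}
  b3: {f,h} / {h,s}
  b4: {f} / {i,u}
  b5: {h} / ∅
  b6: {i} / {h,i}
  b7: {f} / {i}

Backward fixpoint:
  b0 li=∅ lo={h,i,s,u}
  b1 li={h,i} lo={h,i}
  b2 li={h,i,s,u} lo={h,i,s,u}
  b3 li={h,i,s,u} lo={h,i,s,u}
  b4 li={h,i,u} lo={h,i}
  b5 li={i} lo={i}
  b6 li={h,i} lo={i}
  b7 li={i} lo=∅

live-out(b0) = ["h", "i", "s", "u"]

Answer: ["h", "i", "s", "u"]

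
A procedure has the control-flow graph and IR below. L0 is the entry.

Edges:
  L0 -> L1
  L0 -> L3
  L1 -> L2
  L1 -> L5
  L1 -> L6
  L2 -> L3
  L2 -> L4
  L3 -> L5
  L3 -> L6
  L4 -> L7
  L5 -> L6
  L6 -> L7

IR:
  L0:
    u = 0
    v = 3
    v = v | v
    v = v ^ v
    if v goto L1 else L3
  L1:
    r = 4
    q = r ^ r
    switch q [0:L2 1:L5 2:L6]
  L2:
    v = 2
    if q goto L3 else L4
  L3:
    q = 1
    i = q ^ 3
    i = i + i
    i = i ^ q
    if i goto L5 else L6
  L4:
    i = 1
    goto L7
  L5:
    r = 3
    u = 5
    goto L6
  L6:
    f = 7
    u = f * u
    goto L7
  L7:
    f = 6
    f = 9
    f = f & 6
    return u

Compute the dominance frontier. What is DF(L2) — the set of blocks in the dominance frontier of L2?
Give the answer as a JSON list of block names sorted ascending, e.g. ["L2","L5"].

Answer: ["L3", "L7"]

Working:
idom tree: L1←L0 L2←L1 L3←L0 L4←L2 L5←L0 L6←L0 L7←L0
Join-block Dom:
  L3: preds {L0,L2}: {L0} ∩ {L0,L1,L2} = {L0}; idom=L0
  L5: preds {L1,L3}: {L0,L1} ∩ {L0,L3} = {L0}; idom=L0
  L6: preds {L1,L3,L5}: {L0,L1} ∩ {L0,L3} ∩ {L0,L5} = {L0}; idom=L0
  L7: preds {L4,L6}: {L0,L1,L2,L4} ∩ {L0,L6} = {L0}; idom=L0

DF derivation:
  join L3 pred L0: · stop@L0
  join L3 pred L2: L2→L1 stop@L0
  join L5 pred L1: L1 stop@L0
  join L5 pred L3: L3 stop@L0
  join L6 pred L1: L1 stop@L0
  join L6 pred L3: L3 stop@L0
  join L6 pred L5: L5 stop@L0
  join L7 pred L4: L4→L2→L1 stop@L0
  join L7 pred L6: L6 stop@L0
  L0 → ∅
  L1 → {L3,L5,L6,L7}
  L2 → {L3,L7}
  L3 → {L5,L6}
  L4 → {L7}
  L5 → {L6}
  L6 → {L7}
  L7 → ∅

DF(L2) = ["L3", "L7"]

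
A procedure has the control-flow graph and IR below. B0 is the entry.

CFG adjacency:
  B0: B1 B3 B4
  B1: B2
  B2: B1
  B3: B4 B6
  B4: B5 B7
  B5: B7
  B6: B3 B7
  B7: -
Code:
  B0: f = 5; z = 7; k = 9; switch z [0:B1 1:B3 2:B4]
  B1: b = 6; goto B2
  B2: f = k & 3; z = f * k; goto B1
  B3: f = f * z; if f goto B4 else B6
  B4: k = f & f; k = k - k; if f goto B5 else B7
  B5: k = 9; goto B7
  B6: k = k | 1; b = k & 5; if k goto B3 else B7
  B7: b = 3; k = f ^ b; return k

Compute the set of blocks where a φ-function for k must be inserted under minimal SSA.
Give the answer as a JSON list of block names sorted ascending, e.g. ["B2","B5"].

Answer: ["B3", "B4", "B7"]

Analysis:
idom tree: B1←B0 B2←B1 B3←B0 B4←B0 B5←B4 B6←B3 B7←B0
Join-block Dom:
  B1: preds {B0,B2}: {B0} ∩ {B0,B1,B2} = {B0}; idom=B0
  B3: preds {B0,B6}: {B0} ∩ {B0,B3,B6} = {B0}; idom=B0
  B4: preds {B0,B3}: {B0} ∩ {B0,B3} = {B0}; idom=B0
  B7: preds {B4,B5,B6}: {B0,B4} ∩ {B0,B4,B5} ∩ {B0,B3,B6} = {B0}; idom=B0

Frontier:
  join B1 pred B0: · stop@B0
  join B1 pred B2: B2→B1 stop@B0
  join B3 pred B0: · stop@B0
  join B3 pred B6: B6→B3 stop@B0
  join B4 pred B0: · stop@B0
  join B4 pred B3: B3 stop@B0
  join B7 pred B4: B4 stop@B0
  join B7 pred B5: B5→B4 stop@B0
  join B7 pred B6: B6→B3 stop@B0
  B0: DF=∅
  B1: DF={B1}
  B2: DF={B1}
  B3: DF={B3,B4,B7}
  B4: DF={B7}
  B5: DF={B7}
  B6: DF={B3,B7}
  B7: DF=∅

φ for k: defs {B0,B4,B5,B6,B7}
  DF⁺ = {B3,B4,B7}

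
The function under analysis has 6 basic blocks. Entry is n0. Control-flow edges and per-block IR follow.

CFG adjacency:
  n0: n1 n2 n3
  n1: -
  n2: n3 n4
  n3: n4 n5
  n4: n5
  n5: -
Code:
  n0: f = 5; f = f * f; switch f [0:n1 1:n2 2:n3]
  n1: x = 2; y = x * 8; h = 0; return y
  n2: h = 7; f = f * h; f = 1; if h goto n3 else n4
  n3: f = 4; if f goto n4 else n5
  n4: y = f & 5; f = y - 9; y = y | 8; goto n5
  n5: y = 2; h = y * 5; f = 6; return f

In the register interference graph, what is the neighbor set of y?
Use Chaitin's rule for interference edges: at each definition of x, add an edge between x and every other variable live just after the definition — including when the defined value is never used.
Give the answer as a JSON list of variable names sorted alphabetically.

Answer: ["f", "h"]

Analysis:
Block summaries:
  n0: {f} / ∅
  n1: {h,x,y} / ∅
  n2: {f,h} / {f}
  n3: {f} / ∅
  n4: {f,y} / {f}
  n5: {f,h,y} / ∅

Liveness:
  n0: in=∅ out={f}
  n1: in=∅ out=∅
  n2: in={f} out={f}
  n3: in=∅ out={f}
  n4: in={f} out=∅
  n5: in=∅ out=∅

Interference:
  f: {h,y}
  h: {f,y}
  x: ∅
  y: {f,h}

N(y) = ["f", "h"]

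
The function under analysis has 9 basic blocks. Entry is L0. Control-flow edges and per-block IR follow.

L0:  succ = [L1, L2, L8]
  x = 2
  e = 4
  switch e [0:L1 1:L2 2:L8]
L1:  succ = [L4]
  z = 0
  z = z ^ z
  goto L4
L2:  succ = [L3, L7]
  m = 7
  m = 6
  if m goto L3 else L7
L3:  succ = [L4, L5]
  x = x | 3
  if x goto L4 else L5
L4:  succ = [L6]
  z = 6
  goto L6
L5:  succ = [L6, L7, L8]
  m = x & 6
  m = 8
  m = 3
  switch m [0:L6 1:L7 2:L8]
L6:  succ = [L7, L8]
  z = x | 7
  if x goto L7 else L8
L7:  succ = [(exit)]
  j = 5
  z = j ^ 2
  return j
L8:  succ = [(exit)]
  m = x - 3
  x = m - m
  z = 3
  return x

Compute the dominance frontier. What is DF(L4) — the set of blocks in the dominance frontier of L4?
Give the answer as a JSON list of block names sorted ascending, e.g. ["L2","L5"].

idom tree: L1←L0 L2←L0 L3←L2 L4←L0 L5←L3 L6←L0 L7←L0 L8←L0
Dom∩ at merges:
  L4: preds {L1,L3}: {L0,L1} ∩ {L0,L2,L3} = {L0}; idom=L0
  L6: preds {L4,L5}: {L0,L4} ∩ {L0,L2,L3,L5} = {L0}; idom=L0
  L7: preds {L2,L5,L6}: {L0,L2} ∩ {L0,L2,L3,L5} ∩ {L0,L6} = {L0}; idom=L0
  L8: preds {L0,L5,L6}: {L0} ∩ {L0,L2,L3,L5} ∩ {L0,L6} = {L0}; idom=L0

Frontier:
  join L4 pred L1: L1 stop@L0
  join L4 pred L3: L3→L2 stop@L0
  join L6 pred L4: L4 stop@L0
  join L6 pred L5: L5→L3→L2 stop@L0
  join L7 pred L2: L2 stop@L0
  join L7 pred L5: L5→L3→L2 stop@L0
  join L7 pred L6: L6 stop@L0
  join L8 pred L0: · stop@L0
  join L8 pred L5: L5→L3→L2 stop@L0
  join L8 pred L6: L6 stop@L0
  L0 → ∅
  L1 → {L4}
  L2 → {L4,L6,L7,L8}
  L3 → {L4,L6,L7,L8}
  L4 → {L6}
  L5 → {L6,L7,L8}
  L6 → {L7,L8}
  L7 → ∅
  L8 → ∅

DF(L4) = ["L6"]

Answer: ["L6"]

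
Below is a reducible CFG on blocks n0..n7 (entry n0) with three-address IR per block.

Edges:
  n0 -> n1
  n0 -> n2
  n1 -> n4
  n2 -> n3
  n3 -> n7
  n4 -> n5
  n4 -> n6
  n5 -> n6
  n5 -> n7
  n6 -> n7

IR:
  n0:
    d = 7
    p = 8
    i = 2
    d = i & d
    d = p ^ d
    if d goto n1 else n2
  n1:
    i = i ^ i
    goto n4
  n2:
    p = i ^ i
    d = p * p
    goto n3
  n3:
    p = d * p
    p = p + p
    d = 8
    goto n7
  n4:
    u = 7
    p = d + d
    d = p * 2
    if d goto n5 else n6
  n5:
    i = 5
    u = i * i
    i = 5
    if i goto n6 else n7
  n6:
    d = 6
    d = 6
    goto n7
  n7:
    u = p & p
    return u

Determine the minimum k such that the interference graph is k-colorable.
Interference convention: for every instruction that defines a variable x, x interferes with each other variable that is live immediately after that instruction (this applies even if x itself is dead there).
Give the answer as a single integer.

def/use:
  n0 def {d,i,p} use ∅
  n1 def {i} use {i}
  n2 def {d,p} use {i}
  n3 def {d,p} use {d,p}
  n4 def {d,p,u} use {d}
  n5 def {i,u} use ∅
  n6 def {d} use ∅
  n7 def {u} use {p}

Live sets:
  n0 li=∅ lo={d,i}
  n1 li={d,i} lo={d}
  n2 li={i} lo={d,p}
  n3 li={d,p} lo={p}
  n4 li={d} lo={p}
  n5 li={p} lo={p}
  n6 li={p} lo={p}
  n7 li={p} lo=∅

Interference:
  d↔{i,p,u}
  i↔{d,p}
  p↔{d,i,u}
  u↔{d,p}

Chromatic number:
  {d,i,p} pairwise interfere (3-clique) ⇒ χ ≥ 3
  assign d→c0 i→c2 p→c1 u→c2 — no edge inside a register ⇒ χ ≤ 3
  χ = 3

Answer: 3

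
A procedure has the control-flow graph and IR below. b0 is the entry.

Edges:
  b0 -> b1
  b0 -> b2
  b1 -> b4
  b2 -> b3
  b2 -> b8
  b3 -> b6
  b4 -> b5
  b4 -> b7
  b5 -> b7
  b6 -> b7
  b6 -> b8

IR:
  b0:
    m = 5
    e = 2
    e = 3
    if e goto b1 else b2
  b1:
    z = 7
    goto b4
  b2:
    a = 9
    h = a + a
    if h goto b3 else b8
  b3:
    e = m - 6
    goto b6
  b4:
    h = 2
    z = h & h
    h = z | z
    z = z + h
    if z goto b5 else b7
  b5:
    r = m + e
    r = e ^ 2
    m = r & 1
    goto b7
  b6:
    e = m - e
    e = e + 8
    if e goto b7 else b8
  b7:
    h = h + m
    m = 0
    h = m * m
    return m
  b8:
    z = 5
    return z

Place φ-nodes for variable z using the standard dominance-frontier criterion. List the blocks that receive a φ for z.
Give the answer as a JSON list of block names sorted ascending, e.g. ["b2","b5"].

Answer: ["b7"]

Derivation:
idom tree: b1←b0 b2←b0 b3←b2 b4←b1 b5←b4 b6←b3 b7←b0 b8←b2
Dom∩ at merges:
  b7: preds {b4,b5,b6}: {b0,b1,b4} ∩ {b0,b1,b4,b5} ∩ {b0,b2,b3,b6} = {b0}; idom=b0
  b8: preds {b2,b6}: {b0,b2} ∩ {b0,b2,b3,b6} = {b0,b2}; idom=b2

DF walk-up:
  join b7 pred b4: b4→b1 stop@b0
  join b7 pred b5: b5→b4→b1 stop@b0
  join b7 pred b6: b6→b3→b2 stop@b0
  join b8 pred b2: · stop@b2
  join b8 pred b6: b6→b3 stop@b2
  b0: DF=∅
  b1: DF={b7}
  b2: DF={b7}
  b3: DF={b7,b8}
  b4: DF={b7}
  b5: DF={b7}
  b6: DF={b7,b8}
  b7: DF=∅
  b8: DF=∅

φ for z: defs {b1,b4,b8}
  DF⁺ = {b7}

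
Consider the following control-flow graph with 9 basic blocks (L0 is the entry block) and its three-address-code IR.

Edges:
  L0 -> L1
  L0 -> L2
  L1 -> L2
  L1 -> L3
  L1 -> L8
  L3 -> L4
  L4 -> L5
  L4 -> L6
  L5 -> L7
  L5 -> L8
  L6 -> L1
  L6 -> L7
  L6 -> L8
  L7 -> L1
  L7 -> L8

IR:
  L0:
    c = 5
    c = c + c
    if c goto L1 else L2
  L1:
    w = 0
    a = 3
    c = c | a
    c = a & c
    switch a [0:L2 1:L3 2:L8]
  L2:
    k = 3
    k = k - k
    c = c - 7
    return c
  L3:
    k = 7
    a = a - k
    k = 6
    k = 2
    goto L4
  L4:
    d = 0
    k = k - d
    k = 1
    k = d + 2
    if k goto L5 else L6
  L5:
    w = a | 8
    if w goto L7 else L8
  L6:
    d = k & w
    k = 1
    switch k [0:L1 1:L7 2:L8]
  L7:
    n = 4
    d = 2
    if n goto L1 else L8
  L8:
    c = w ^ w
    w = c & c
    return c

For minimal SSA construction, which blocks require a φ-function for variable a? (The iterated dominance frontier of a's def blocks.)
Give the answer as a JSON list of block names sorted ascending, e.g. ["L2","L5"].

Answer: ["L1", "L2", "L8"]

Working:
idom tree: L1←L0 L2←L0 L3←L1 L4←L3 L5←L4 L6←L4 L7←L4 L8←L1
Dom∩ at merges:
  L1: preds {L0,L6,L7}: {L0} ∩ {L0,L1,L3,L4,L6} ∩ {L0,L1,L3,L4,L7} = {L0}; idom=L0
  L2: preds {L0,L1}: {L0} ∩ {L0,L1} = {L0}; idom=L0
  L7: preds {L5,L6}: {L0,L1,L3,L4,L5} ∩ {L0,L1,L3,L4,L6} = {L0,L1,L3,L4}; idom=L4
  L8: preds {L1,L5,L6,L7}: {L0,L1} ∩ {L0,L1,L3,L4,L5} ∩ {L0,L1,L3,L4,L6} ∩ {L0,L1,L3,L4,L7} = {L0,L1}; idom=L1

DF derivation:
  join L1 pred L0: · stop@L0
  join L1 pred L6: L6→L4→L3→L1 stop@L0
  join L1 pred L7: L7→L4→L3→L1 stop@L0
  join L2 pred L0: · stop@L0
  join L2 pred L1: L1 stop@L0
  join L7 pred L5: L5 stop@L4
  join L7 pred L6: L6 stop@L4
  join L8 pred L1: · stop@L1
  join L8 pred L5: L5→L4→L3 stop@L1
  join L8 pred L6: L6→L4→L3 stop@L1
  join L8 pred L7: L7→L4→L3 stop@L1
  L0 → ∅
  L1 → {L1,L2}
  L2 → ∅
  L3 → {L1,L8}
  L4 → {L1,L8}
  L5 → {L7,L8}
  L6 → {L1,L7,L8}
  L7 → {L1,L8}
  L8 → ∅

φ for a: defs {L1,L3}
  DF⁺ = {L1,L2,L8}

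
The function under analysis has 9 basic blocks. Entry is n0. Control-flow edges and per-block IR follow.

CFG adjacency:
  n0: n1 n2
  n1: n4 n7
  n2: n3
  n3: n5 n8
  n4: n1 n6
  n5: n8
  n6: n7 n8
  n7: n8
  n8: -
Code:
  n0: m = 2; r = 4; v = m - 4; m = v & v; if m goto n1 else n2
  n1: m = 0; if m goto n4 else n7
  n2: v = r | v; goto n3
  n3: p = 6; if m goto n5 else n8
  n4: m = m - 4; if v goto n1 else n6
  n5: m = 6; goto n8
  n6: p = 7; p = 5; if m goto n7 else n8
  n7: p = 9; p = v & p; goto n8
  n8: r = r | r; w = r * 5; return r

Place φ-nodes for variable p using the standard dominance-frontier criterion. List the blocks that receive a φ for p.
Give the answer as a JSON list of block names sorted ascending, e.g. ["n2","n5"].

idom tree: n1←n0 n2←n0 n3←n2 n4←n1 n5←n3 n6←n4 n7←n1 n8←n0
Dom at joins:
  n1: preds {n0,n4}: {n0} ∩ {n0,n1,n4} = {n0}; idom=n0
  n7: preds {n1,n6}: {n0,n1} ∩ {n0,n1,n4,n6} = {n0,n1}; idom=n1
  n8: preds {n3,n5,n6,n7}: {n0,n2,n3} ∩ {n0,n2,n3,n5} ∩ {n0,n1,n4,n6} ∩ {n0,n1,n7} = {n0}; idom=n0

Frontier:
  join n1 pred n0: · stop@n0
  join n1 pred n4: n4→n1 stop@n0
  join n7 pred n1: · stop@n1
  join n7 pred n6: n6→n4 stop@n1
  join n8 pred n3: n3→n2 stop@n0
  join n8 pred n5: n5→n3→n2 stop@n0
  join n8 pred n6: n6→n4→n1 stop@n0
  join n8 pred n7: n7→n1 stop@n0
  DF(n0)=∅
  DF(n1)={n1,n8}
  DF(n2)={n8}
  DF(n3)={n8}
  DF(n4)={n1,n7,n8}
  DF(n5)={n8}
  DF(n6)={n7,n8}
  DF(n7)={n8}
  DF(n8)=∅

φ for p: defs {n3,n6,n7}
  DF⁺ = {n7,n8}

Answer: ["n7", "n8"]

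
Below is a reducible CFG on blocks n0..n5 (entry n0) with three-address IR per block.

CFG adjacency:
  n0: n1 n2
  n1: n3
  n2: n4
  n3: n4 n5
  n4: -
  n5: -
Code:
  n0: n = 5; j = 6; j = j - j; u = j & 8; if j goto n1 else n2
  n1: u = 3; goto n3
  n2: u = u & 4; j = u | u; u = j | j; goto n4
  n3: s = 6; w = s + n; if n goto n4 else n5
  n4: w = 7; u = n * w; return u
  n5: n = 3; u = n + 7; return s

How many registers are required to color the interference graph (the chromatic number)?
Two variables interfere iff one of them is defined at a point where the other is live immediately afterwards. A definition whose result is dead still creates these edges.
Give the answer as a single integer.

Answer: 3

Analysis:
Block summaries:
  n0: {j,n,u} / ∅
  n1: {u} / ∅
  n2: {j,u} / {u}
  n3: {s,w} / {n}
  n4: {u,w} / {n}
  n5: {n,u} / {s}

Backward fixpoint:
  n0 li=∅ lo={n,u}
  n1 li={n} lo={n}
  n2 li={n,u} lo={n}
  n3 li={n} lo={n,s}
  n4 li={n} lo=∅
  n5 li={s} lo=∅

Interference:
  j — {n,u}
  n — {j,s,u,w}
  s — {n,u,w}
  u — {j,n,s}
  w — {n,s}

Registers:
  clique {j,n,u} ⇒ need ≥ 3
  assign j→R1 n→R0 s→R1 u→R2 w→R2 — no edge inside a register ⇒ χ ≤ 3
  χ = 3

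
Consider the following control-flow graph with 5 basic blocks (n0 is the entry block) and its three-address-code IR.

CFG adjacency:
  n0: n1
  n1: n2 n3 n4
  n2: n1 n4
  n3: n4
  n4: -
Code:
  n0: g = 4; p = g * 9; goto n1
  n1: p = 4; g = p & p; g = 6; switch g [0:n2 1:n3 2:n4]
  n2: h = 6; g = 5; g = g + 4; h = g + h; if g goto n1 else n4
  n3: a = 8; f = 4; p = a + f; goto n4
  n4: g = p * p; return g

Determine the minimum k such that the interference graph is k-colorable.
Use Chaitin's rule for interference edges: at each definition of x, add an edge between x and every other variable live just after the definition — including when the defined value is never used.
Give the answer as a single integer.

Answer: 3

Analysis:
def/use:
  n0: {g,p} / ∅
  n1: {g,p} / ∅
  n2: {g,h} / ∅
  n3: {a,f,p} / ∅
  n4: {g} / {p}

Live sets:
  n0 li=∅ lo=∅
  n1 li=∅ lo={p}
  n2 li={p} lo={p}
  n3 li=∅ lo={p}
  n4 li={p} lo=∅

Interference:
  a — {f}
  f — {a}
  g — {h,p}
  h — {g,p}
  p — {g,h}

Chromatic number:
  lower bound: {g,h,p} mutually conflict ⇒ χ ≥ 3
  assign a→c0 f→c1 g→c0 h→c1 p→c2 — no edge inside a register ⇒ χ ≤ 3
  χ = 3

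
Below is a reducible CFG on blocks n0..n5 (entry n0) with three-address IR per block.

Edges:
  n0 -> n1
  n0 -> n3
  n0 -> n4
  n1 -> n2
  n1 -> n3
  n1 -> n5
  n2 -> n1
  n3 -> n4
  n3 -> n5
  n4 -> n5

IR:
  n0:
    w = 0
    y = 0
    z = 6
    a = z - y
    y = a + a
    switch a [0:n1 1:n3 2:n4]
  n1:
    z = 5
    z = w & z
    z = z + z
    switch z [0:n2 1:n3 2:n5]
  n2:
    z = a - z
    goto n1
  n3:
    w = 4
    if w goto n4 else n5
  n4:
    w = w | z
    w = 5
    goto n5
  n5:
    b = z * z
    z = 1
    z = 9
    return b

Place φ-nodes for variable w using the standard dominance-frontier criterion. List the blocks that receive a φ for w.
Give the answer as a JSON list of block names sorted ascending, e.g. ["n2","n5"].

idom tree: n1←n0 n2←n1 n3←n0 n4←n0 n5←n0
Join-block Dom:
  n1: preds {n0,n2}: {n0} ∩ {n0,n1,n2} = {n0}; idom=n0
  n3: preds {n0,n1}: {n0} ∩ {n0,n1} = {n0}; idom=n0
  n4: preds {n0,n3}: {n0} ∩ {n0,n3} = {n0}; idom=n0
  n5: preds {n1,n3,n4}: {n0,n1} ∩ {n0,n3} ∩ {n0,n4} = {n0}; idom=n0

DF derivation:
  join n1 pred n0: · stop@n0
  join n1 pred n2: n2→n1 stop@n0
  join n3 pred n0: · stop@n0
  join n3 pred n1: n1 stop@n0
  join n4 pred n0: · stop@n0
  join n4 pred n3: n3 stop@n0
  join n5 pred n1: n1 stop@n0
  join n5 pred n3: n3 stop@n0
  join n5 pred n4: n4 stop@n0
  n0: DF=∅
  n1: DF={n1,n3,n5}
  n2: DF={n1}
  n3: DF={n4,n5}
  n4: DF={n5}
  n5: DF=∅

φ for w: defs {n0,n3,n4}
  DF⁺ = {n4,n5}

Answer: ["n4", "n5"]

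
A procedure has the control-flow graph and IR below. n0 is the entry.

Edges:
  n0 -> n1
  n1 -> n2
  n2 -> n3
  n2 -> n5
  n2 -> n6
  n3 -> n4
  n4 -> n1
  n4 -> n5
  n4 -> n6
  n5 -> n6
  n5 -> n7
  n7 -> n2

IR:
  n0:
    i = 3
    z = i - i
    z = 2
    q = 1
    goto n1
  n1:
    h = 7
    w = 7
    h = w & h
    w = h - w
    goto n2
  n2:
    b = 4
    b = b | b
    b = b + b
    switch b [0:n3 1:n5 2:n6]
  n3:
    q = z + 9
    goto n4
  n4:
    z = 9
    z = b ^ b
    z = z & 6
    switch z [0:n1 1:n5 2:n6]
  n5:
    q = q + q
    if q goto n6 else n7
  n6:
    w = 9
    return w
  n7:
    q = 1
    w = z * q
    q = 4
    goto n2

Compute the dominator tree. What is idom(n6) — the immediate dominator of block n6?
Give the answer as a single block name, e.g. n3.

idom tree: n1←n0 n2←n1 n3←n2 n4←n3 n5←n2 n6←n2 n7←n5
Dom at joins:
  n1: preds {n0,n4}: {n0} ∩ {n0,n1,n2,n3,n4} = {n0}; idom=n0
  n2: preds {n1,n7}: {n0,n1} ∩ {n0,n1,n2,n5,n7} = {n0,n1}; idom=n1
  n5: preds {n2,n4}: {n0,n1,n2} ∩ {n0,n1,n2,n3,n4} = {n0,n1,n2}; idom=n2
  n6: preds {n2,n4,n5}: {n0,n1,n2} ∩ {n0,n1,n2,n3,n4} ∩ {n0,n1,n2,n5} = {n0,n1,n2}; idom=n2

idom(n6) = n2

Answer: n2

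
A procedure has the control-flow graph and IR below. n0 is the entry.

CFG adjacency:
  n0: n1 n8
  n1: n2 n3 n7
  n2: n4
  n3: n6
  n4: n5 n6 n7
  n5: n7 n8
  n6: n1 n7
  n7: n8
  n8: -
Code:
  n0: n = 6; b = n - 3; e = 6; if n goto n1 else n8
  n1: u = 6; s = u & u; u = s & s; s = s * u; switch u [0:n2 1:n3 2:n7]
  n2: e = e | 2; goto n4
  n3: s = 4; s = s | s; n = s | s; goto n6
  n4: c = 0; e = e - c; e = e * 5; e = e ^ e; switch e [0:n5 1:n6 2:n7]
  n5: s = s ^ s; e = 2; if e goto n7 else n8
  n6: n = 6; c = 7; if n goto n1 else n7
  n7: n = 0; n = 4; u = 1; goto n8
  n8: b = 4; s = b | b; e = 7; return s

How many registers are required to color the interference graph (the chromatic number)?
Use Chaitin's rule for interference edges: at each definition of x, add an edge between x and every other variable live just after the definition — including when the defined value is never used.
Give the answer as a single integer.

Answer: 3

Working:
def/use:
  n0: {b,e,n} / ∅
  n1: {s,u} / ∅
  n2: {e} / {e}
  n3: {n,s} / ∅
  n4: {c,e} / {e}
  n5: {e,s} / {s}
  n6: {c,n} / ∅
  n7: {n,u} / ∅
  n8: {b,e,s} / ∅

Live sets:
  live n0: ∅→{e}
  live n1: {e}→{e,s}
  live n2: {e,s}→{e,s}
  live n3: {e}→{e}
  live n4: {e,s}→{e,s}
  live n5: {s}→∅
  live n6: {e}→{e}
  live n7: ∅→∅
  live n8: ∅→∅

Conflict graph:
  b — {n}
  c — {e,n,s}
  e — {c,n,s,u}
  n — {b,c,e}
  s — {c,e,u}
  u — {e,s}

Registers:
  {c,e,n} pairwise interfere (3-clique) ⇒ χ ≥ 3
  3-colouring: r0={b,e}  r1={c,u}  r2={n,s}
  χ = 3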